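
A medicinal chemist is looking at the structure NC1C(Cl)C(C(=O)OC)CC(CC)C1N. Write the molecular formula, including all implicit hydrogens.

C10H19ClN2O2

Walk through each heavy atom and fill implicit hydrogens from standard valence (C 4, N 3, O 2, S 2, halogen 1):
  atom 1: N, bond orders sum to 1 (valence 3) → 2 H
  atom 2: C, bond orders sum to 3 (valence 4) → 1 H
  atom 3: C, bond orders sum to 3 (valence 4) → 1 H
  atom 4: Cl (halogen, monovalent) → 0 H
  atom 5: C, bond orders sum to 3 (valence 4) → 1 H
  atom 6: C, bond orders sum to 4 (valence 4) → 0 H
  atom 7: O, bond orders sum to 2 (valence 2) → 0 H
  atom 8: O, bond orders sum to 2 (valence 2) → 0 H
  atom 9: C, bond orders sum to 1 (valence 4) → 3 H
  atom 10: C, bond orders sum to 2 (valence 4) → 2 H
  atom 11: C, bond orders sum to 3 (valence 4) → 1 H
  atom 12: C, bond orders sum to 2 (valence 4) → 2 H
  atom 13: C, bond orders sum to 1 (valence 4) → 3 H
  atom 14: C, bond orders sum to 3 (valence 4) → 1 H
  atom 15: N, bond orders sum to 1 (valence 3) → 2 H
Totals → C:10, H:19, Cl:1, N:2, O:2.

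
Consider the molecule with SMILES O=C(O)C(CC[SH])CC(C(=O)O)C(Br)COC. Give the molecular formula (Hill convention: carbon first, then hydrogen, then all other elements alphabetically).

Walk through each heavy atom and fill implicit hydrogens from standard valence (C 4, N 3, O 2, S 2, halogen 1):
  atom 1: O, bond orders sum to 2 (valence 2) → 0 H
  atom 2: C, bond orders sum to 4 (valence 4) → 0 H
  atom 3: O, bond orders sum to 1 (valence 2) → 1 H
  atom 4: C, bond orders sum to 3 (valence 4) → 1 H
  atom 5: C, bond orders sum to 2 (valence 4) → 2 H
  atom 6: C, bond orders sum to 2 (valence 4) → 2 H
  atom 7: S with explicit H count 1
  atom 8: C, bond orders sum to 2 (valence 4) → 2 H
  atom 9: C, bond orders sum to 3 (valence 4) → 1 H
  atom 10: C, bond orders sum to 4 (valence 4) → 0 H
  atom 11: O, bond orders sum to 2 (valence 2) → 0 H
  atom 12: O, bond orders sum to 1 (valence 2) → 1 H
  atom 13: C, bond orders sum to 3 (valence 4) → 1 H
  atom 14: Br (halogen, monovalent) → 0 H
  atom 15: C, bond orders sum to 2 (valence 4) → 2 H
  atom 16: O, bond orders sum to 2 (valence 2) → 0 H
  atom 17: C, bond orders sum to 1 (valence 4) → 3 H
Totals → C:10, H:17, Br:1, O:5, S:1.

C10H17BrO5S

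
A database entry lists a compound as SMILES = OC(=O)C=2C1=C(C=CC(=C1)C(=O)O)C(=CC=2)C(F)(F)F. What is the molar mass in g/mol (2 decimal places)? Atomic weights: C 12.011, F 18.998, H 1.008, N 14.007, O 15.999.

284.19 g/mol

First, the molecular formula is C13H7F3O4 (counting implicit H from valence).
  C: 13 × 12.011 = 156.143
  F: 3 × 18.998 = 56.994
  H: 7 × 1.008 = 7.056
  O: 4 × 15.999 = 63.996
Sum: 13×12.011 + 3×18.998 + 7×1.008 + 4×15.999 = 284.189 → 284.19 g/mol.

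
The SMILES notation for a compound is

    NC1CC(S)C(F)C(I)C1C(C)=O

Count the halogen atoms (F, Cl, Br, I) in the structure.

Halogen atoms appear at heavy-atom positions 7, 9 (1×F, 1×I).
Other groups present: 1 ketone, 1 primary amine, 1 thiol.
Halogen count: 2.

2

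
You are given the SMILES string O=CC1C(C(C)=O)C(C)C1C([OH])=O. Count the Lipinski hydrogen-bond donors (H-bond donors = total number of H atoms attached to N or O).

1

Donors: find every N or O and count the H atoms it carries.
  atom 1 (O): bond orders sum to 2 → 0 H
  atom 7 (O): bond orders sum to 2 → 0 H
  atom 12 (O): bond orders sum to 1 → 1 H
  atom 13 (O): bond orders sum to 2 → 0 H
Lipinski HBD = 1.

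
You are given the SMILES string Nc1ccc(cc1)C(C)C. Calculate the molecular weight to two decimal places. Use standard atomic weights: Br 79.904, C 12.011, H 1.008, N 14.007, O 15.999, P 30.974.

First, the molecular formula is C9H13N (counting implicit H from valence).
  C: 9 × 12.011 = 108.099
  H: 13 × 1.008 = 13.104
  N: 1 × 14.007 = 14.007
Sum: 9×12.011 + 13×1.008 + 1×14.007 = 135.210 → 135.21 g/mol.

135.21 g/mol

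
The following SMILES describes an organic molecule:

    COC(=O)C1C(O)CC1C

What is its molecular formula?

C7H12O3

Walk through each heavy atom and fill implicit hydrogens from standard valence (C 4, N 3, O 2, S 2, halogen 1):
  atom 1: C, bond orders sum to 1 (valence 4) → 3 H
  atom 2: O, bond orders sum to 2 (valence 2) → 0 H
  atom 3: C, bond orders sum to 4 (valence 4) → 0 H
  atom 4: O, bond orders sum to 2 (valence 2) → 0 H
  atom 5: C, bond orders sum to 3 (valence 4) → 1 H
  atom 6: C, bond orders sum to 3 (valence 4) → 1 H
  atom 7: O, bond orders sum to 1 (valence 2) → 1 H
  atom 8: C, bond orders sum to 2 (valence 4) → 2 H
  atom 9: C, bond orders sum to 3 (valence 4) → 1 H
  atom 10: C, bond orders sum to 1 (valence 4) → 3 H
Totals → C:7, H:12, O:3.
In Hill order: C7H12O3.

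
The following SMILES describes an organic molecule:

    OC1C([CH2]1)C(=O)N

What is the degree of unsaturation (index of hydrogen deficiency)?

Molecular formula: C4H7NO2.
DoU = (2C + 2 + N − H − X) / 2, where X is the halogen count and O/S are ignored.
    = (2·4 + 2 + 1 − 7 − 0) / 2 = 4 / 2 = 2.

2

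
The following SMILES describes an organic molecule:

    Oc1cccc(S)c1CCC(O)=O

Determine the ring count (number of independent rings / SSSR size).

1

In SMILES, each pair of matching ring-closure digits denotes one ring-closing bond; the number of such bonds equals the number of independent rings.
Ring-closure bonds here: 1.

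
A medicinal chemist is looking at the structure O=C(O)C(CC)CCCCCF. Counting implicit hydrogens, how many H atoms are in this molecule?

Walk through each heavy atom and fill implicit hydrogens from standard valence (C 4, N 3, O 2, S 2, halogen 1):
  atom 1: O, bond orders sum to 2 (valence 2) → 0 H
  atom 2: C, bond orders sum to 4 (valence 4) → 0 H
  atom 3: O, bond orders sum to 1 (valence 2) → 1 H
  atom 4: C, bond orders sum to 3 (valence 4) → 1 H
  atom 5: C, bond orders sum to 2 (valence 4) → 2 H
  atom 6: C, bond orders sum to 1 (valence 4) → 3 H
  atom 7: C, bond orders sum to 2 (valence 4) → 2 H
  atom 8: C, bond orders sum to 2 (valence 4) → 2 H
  atom 9: C, bond orders sum to 2 (valence 4) → 2 H
  atom 10: C, bond orders sum to 2 (valence 4) → 2 H
  atom 11: C, bond orders sum to 2 (valence 4) → 2 H
  atom 12: F (halogen, monovalent) → 0 H
Total hydrogens: 17.

17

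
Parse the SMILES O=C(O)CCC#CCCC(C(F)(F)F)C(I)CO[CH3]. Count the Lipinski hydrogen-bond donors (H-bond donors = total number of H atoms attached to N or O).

1

Donors: find every N or O and count the H atoms it carries.
  atom 1 (O): bond orders sum to 2 → 0 H
  atom 3 (O): bond orders sum to 1 → 1 H
  atom 18 (O): bond orders sum to 2 → 0 H
Lipinski HBD = 1.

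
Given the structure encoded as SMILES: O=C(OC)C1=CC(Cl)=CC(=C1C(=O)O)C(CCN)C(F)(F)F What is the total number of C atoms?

13

Count every carbon token in the SMILES (each C, including those in ring-closure positions and inside branches).
Carbon count: 13.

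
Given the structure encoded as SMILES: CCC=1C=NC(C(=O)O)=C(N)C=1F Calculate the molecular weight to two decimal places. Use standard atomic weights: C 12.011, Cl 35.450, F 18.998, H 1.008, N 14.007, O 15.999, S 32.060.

184.17 g/mol

First, the molecular formula is C8H9FN2O2 (counting implicit H from valence).
  C: 8 × 12.011 = 96.088
  F: 1 × 18.998 = 18.998
  H: 9 × 1.008 = 9.072
  N: 2 × 14.007 = 28.014
  O: 2 × 15.999 = 31.998
Sum: 8×12.011 + 1×18.998 + 9×1.008 + 2×14.007 + 2×15.999 = 184.170 → 184.17 g/mol.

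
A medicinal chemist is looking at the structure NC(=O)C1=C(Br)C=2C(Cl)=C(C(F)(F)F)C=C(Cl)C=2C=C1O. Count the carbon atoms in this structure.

12

Count every carbon token in the SMILES (each C, including those in ring-closure positions and inside branches).
Carbon count: 12.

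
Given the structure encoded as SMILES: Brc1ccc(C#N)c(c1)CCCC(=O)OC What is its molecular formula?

C12H12BrNO2

Walk through each heavy atom and fill implicit hydrogens from standard valence (C 4, N 3, O 2, S 2, halogen 1); for lowercase aromatic atoms, an aromatic c carries 1 H when it has two neighbours and 0 H with three, and aromatic n carries 0 H:
  atom 1: Br (halogen, monovalent) → 0 H
  atom 2: aromatic c, 3 neighbours → 0 H
  atom 3: aromatic c, 2 neighbours → 1 H
  atom 4: aromatic c, 2 neighbours → 1 H
  atom 5: aromatic c, 3 neighbours → 0 H
  atom 6: C, bond orders sum to 4 (valence 4) → 0 H
  atom 7: N, bond orders sum to 3 (valence 3) → 0 H
  atom 8: aromatic c, 3 neighbours → 0 H
  atom 9: aromatic c, 2 neighbours → 1 H
  atom 10: C, bond orders sum to 2 (valence 4) → 2 H
  atom 11: C, bond orders sum to 2 (valence 4) → 2 H
  atom 12: C, bond orders sum to 2 (valence 4) → 2 H
  atom 13: C, bond orders sum to 4 (valence 4) → 0 H
  atom 14: O, bond orders sum to 2 (valence 2) → 0 H
  atom 15: O, bond orders sum to 2 (valence 2) → 0 H
  atom 16: C, bond orders sum to 1 (valence 4) → 3 H
Totals → C:12, H:12, Br:1, N:1, O:2.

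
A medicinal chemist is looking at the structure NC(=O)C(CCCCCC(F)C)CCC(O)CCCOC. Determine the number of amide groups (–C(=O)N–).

1

The amide motif appears at heavy-atom position 2 in the SMILES.
Other groups present: 1 ether, 1 hydroxyl.
Amide count: 1.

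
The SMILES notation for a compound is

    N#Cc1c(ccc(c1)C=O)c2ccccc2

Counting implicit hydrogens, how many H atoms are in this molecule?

9

Walk through each heavy atom and fill implicit hydrogens from standard valence (C 4, N 3, O 2, S 2, halogen 1); for lowercase aromatic atoms, an aromatic c carries 1 H when it has two neighbours and 0 H with three, and aromatic n carries 0 H:
  atom 1: N, bond orders sum to 3 (valence 3) → 0 H
  atom 2: C, bond orders sum to 4 (valence 4) → 0 H
  atom 3: aromatic c, 3 neighbours → 0 H
  atom 4: aromatic c, 3 neighbours → 0 H
  atom 5: aromatic c, 2 neighbours → 1 H
  atom 6: aromatic c, 2 neighbours → 1 H
  atom 7: aromatic c, 3 neighbours → 0 H
  atom 8: aromatic c, 2 neighbours → 1 H
  atom 9: C, bond orders sum to 3 (valence 4) → 1 H
  atom 10: O, bond orders sum to 2 (valence 2) → 0 H
  atom 11: aromatic c, 3 neighbours → 0 H
  atom 12: aromatic c, 2 neighbours → 1 H
  atom 13: aromatic c, 2 neighbours → 1 H
  atom 14: aromatic c, 2 neighbours → 1 H
  atom 15: aromatic c, 2 neighbours → 1 H
  atom 16: aromatic c, 2 neighbours → 1 H
Total hydrogens: 9.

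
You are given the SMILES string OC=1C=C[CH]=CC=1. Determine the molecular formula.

C6H6O

Walk through each heavy atom and fill implicit hydrogens from standard valence (C 4, N 3, O 2, S 2, halogen 1):
  atom 1: O, bond orders sum to 1 (valence 2) → 1 H
  atom 2: C, bond orders sum to 4 (valence 4) → 0 H
  atom 3: C, bond orders sum to 3 (valence 4) → 1 H
  atom 4: C, bond orders sum to 3 (valence 4) → 1 H
  atom 5: C with explicit H count 1
  atom 6: C, bond orders sum to 3 (valence 4) → 1 H
  atom 7: C, bond orders sum to 3 (valence 4) → 1 H
Totals → C:6, H:6, O:1.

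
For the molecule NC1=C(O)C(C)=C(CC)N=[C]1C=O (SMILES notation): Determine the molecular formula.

C9H12N2O2

Walk through each heavy atom and fill implicit hydrogens from standard valence (C 4, N 3, O 2, S 2, halogen 1):
  atom 1: N, bond orders sum to 1 (valence 3) → 2 H
  atom 2: C, bond orders sum to 4 (valence 4) → 0 H
  atom 3: C, bond orders sum to 4 (valence 4) → 0 H
  atom 4: O, bond orders sum to 1 (valence 2) → 1 H
  atom 5: C, bond orders sum to 4 (valence 4) → 0 H
  atom 6: C, bond orders sum to 1 (valence 4) → 3 H
  atom 7: C, bond orders sum to 4 (valence 4) → 0 H
  atom 8: C, bond orders sum to 2 (valence 4) → 2 H
  atom 9: C, bond orders sum to 1 (valence 4) → 3 H
  atom 10: N, bond orders sum to 3 (valence 3) → 0 H
  atom 11: C with explicit H count 0
  atom 12: C, bond orders sum to 3 (valence 4) → 1 H
  atom 13: O, bond orders sum to 2 (valence 2) → 0 H
Totals → C:9, H:12, N:2, O:2.
In Hill order: C9H12N2O2.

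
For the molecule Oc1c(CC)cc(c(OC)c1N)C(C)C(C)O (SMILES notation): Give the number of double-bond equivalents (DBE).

Molecular formula: C13H21NO3.
DoU = (2C + 2 + N − H − X) / 2, where X is the halogen count and O/S are ignored.
    = (2·13 + 2 + 1 − 21 − 0) / 2 = 8 / 2 = 4.

4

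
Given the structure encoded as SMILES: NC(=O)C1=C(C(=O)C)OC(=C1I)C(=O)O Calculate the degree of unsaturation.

Molecular formula: C8H6INO5.
DoU = (2C + 2 + N − H − X) / 2, where X is the halogen count and O/S are ignored.
    = (2·8 + 2 + 1 − 6 − 1) / 2 = 12 / 2 = 6.

6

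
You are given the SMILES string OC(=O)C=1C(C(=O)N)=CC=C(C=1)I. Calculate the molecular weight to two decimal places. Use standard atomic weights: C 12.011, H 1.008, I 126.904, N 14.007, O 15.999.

First, the molecular formula is C8H6INO3 (counting implicit H from valence).
  C: 8 × 12.011 = 96.088
  H: 6 × 1.008 = 6.048
  I: 1 × 126.904 = 126.904
  N: 1 × 14.007 = 14.007
  O: 3 × 15.999 = 47.997
Sum: 8×12.011 + 6×1.008 + 1×126.904 + 1×14.007 + 3×15.999 = 291.044 → 291.04 g/mol.

291.04 g/mol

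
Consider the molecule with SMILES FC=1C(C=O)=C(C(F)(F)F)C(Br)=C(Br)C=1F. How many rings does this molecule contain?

In SMILES, each pair of matching ring-closure digits denotes one ring-closing bond; the number of such bonds equals the number of independent rings.
Ring-closure bonds here: 1.

1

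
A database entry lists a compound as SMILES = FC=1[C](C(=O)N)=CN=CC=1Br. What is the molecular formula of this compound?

Walk through each heavy atom and fill implicit hydrogens from standard valence (C 4, N 3, O 2, S 2, halogen 1):
  atom 1: F (halogen, monovalent) → 0 H
  atom 2: C, bond orders sum to 4 (valence 4) → 0 H
  atom 3: C with explicit H count 0
  atom 4: C, bond orders sum to 4 (valence 4) → 0 H
  atom 5: O, bond orders sum to 2 (valence 2) → 0 H
  atom 6: N, bond orders sum to 1 (valence 3) → 2 H
  atom 7: C, bond orders sum to 3 (valence 4) → 1 H
  atom 8: N, bond orders sum to 3 (valence 3) → 0 H
  atom 9: C, bond orders sum to 3 (valence 4) → 1 H
  atom 10: C, bond orders sum to 4 (valence 4) → 0 H
  atom 11: Br (halogen, monovalent) → 0 H
Totals → C:6, H:4, Br:1, F:1, N:2, O:1.

C6H4BrFN2O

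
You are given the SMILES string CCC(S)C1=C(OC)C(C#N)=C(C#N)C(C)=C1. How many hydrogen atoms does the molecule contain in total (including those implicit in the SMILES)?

14

Walk through each heavy atom and fill implicit hydrogens from standard valence (C 4, N 3, O 2, S 2, halogen 1):
  atom 1: C, bond orders sum to 1 (valence 4) → 3 H
  atom 2: C, bond orders sum to 2 (valence 4) → 2 H
  atom 3: C, bond orders sum to 3 (valence 4) → 1 H
  atom 4: S, bond orders sum to 1 (valence 2) → 1 H
  atom 5: C, bond orders sum to 4 (valence 4) → 0 H
  atom 6: C, bond orders sum to 4 (valence 4) → 0 H
  atom 7: O, bond orders sum to 2 (valence 2) → 0 H
  atom 8: C, bond orders sum to 1 (valence 4) → 3 H
  atom 9: C, bond orders sum to 4 (valence 4) → 0 H
  atom 10: C, bond orders sum to 4 (valence 4) → 0 H
  atom 11: N, bond orders sum to 3 (valence 3) → 0 H
  atom 12: C, bond orders sum to 4 (valence 4) → 0 H
  atom 13: C, bond orders sum to 4 (valence 4) → 0 H
  atom 14: N, bond orders sum to 3 (valence 3) → 0 H
  atom 15: C, bond orders sum to 4 (valence 4) → 0 H
  atom 16: C, bond orders sum to 1 (valence 4) → 3 H
  atom 17: C, bond orders sum to 3 (valence 4) → 1 H
Total hydrogens: 14.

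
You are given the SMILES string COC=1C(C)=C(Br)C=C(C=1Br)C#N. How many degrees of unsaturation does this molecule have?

6

Degree of unsaturation = (number of rings) + (number of π bonds).
Ring closures in the SMILES: 1.
π bonds: 3 double bonds (each 1 DoU), 1 triple bond (each 2 DoU) → 5 DoU from unsaturation.
Total DoU = 1 + 5 = 6.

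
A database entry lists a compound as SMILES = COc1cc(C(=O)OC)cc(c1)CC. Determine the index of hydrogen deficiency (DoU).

Molecular formula: C11H14O3.
DoU = (2C + 2 + N − H − X) / 2, where X is the halogen count and O/S are ignored.
    = (2·11 + 2 + 0 − 14 − 0) / 2 = 10 / 2 = 5.

5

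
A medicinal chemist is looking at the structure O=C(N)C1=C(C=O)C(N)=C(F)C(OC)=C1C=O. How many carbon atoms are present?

Count every carbon token in the SMILES (each C, including those in ring-closure positions and inside branches).
Carbon count: 10.

10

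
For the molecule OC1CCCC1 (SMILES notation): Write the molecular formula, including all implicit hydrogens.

Walk through each heavy atom and fill implicit hydrogens from standard valence (C 4, N 3, O 2, S 2, halogen 1):
  atom 1: O, bond orders sum to 1 (valence 2) → 1 H
  atom 2: C, bond orders sum to 3 (valence 4) → 1 H
  atom 3: C, bond orders sum to 2 (valence 4) → 2 H
  atom 4: C, bond orders sum to 2 (valence 4) → 2 H
  atom 5: C, bond orders sum to 2 (valence 4) → 2 H
  atom 6: C, bond orders sum to 2 (valence 4) → 2 H
Totals → C:5, H:10, O:1.
In Hill order: C5H10O.

C5H10O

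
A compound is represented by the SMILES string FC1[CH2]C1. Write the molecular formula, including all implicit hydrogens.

Walk through each heavy atom and fill implicit hydrogens from standard valence (C 4, N 3, O 2, S 2, halogen 1):
  atom 1: F (halogen, monovalent) → 0 H
  atom 2: C, bond orders sum to 3 (valence 4) → 1 H
  atom 3: C with explicit H count 2
  atom 4: C, bond orders sum to 2 (valence 4) → 2 H
Totals → C:3, H:5, F:1.
In Hill order: C3H5F.

C3H5F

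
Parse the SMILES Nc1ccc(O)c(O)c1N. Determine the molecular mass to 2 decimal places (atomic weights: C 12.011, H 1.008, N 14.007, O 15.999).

140.14 g/mol

First, the molecular formula is C6H8N2O2 (counting implicit H from valence).
  C: 6 × 12.011 = 72.066
  H: 8 × 1.008 = 8.064
  N: 2 × 14.007 = 28.014
  O: 2 × 15.999 = 31.998
Sum: 6×12.011 + 8×1.008 + 2×14.007 + 2×15.999 = 140.142 → 140.14 g/mol.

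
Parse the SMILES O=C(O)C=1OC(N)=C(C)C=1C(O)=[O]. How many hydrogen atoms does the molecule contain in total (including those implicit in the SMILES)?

Walk through each heavy atom and fill implicit hydrogens from standard valence (C 4, N 3, O 2, S 2, halogen 1):
  atom 1: O, bond orders sum to 2 (valence 2) → 0 H
  atom 2: C, bond orders sum to 4 (valence 4) → 0 H
  atom 3: O, bond orders sum to 1 (valence 2) → 1 H
  atom 4: C, bond orders sum to 4 (valence 4) → 0 H
  atom 5: O, bond orders sum to 2 (valence 2) → 0 H
  atom 6: C, bond orders sum to 4 (valence 4) → 0 H
  atom 7: N, bond orders sum to 1 (valence 3) → 2 H
  atom 8: C, bond orders sum to 4 (valence 4) → 0 H
  atom 9: C, bond orders sum to 1 (valence 4) → 3 H
  atom 10: C, bond orders sum to 4 (valence 4) → 0 H
  atom 11: C, bond orders sum to 4 (valence 4) → 0 H
  atom 12: O, bond orders sum to 1 (valence 2) → 1 H
  atom 13: O with explicit H count 0
Total hydrogens: 7.

7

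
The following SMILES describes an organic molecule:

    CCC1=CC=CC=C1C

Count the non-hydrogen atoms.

9

Every atom symbol written in the SMILES (organic subset) is one heavy atom; implicit H are not written.
Heavy atoms by element → C:9.
Total: 9.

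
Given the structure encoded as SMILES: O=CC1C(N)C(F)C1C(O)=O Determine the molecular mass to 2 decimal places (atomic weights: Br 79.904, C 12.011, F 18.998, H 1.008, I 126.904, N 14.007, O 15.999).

161.13 g/mol

First, the molecular formula is C6H8FNO3 (counting implicit H from valence).
  C: 6 × 12.011 = 72.066
  F: 1 × 18.998 = 18.998
  H: 8 × 1.008 = 8.064
  N: 1 × 14.007 = 14.007
  O: 3 × 15.999 = 47.997
Sum: 6×12.011 + 1×18.998 + 8×1.008 + 1×14.007 + 3×15.999 = 161.132 → 161.13 g/mol.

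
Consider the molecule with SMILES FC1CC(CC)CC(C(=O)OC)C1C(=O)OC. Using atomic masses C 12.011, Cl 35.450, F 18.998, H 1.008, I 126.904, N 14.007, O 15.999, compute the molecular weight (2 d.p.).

First, the molecular formula is C12H19FO4 (counting implicit H from valence).
  C: 12 × 12.011 = 144.132
  F: 1 × 18.998 = 18.998
  H: 19 × 1.008 = 19.152
  O: 4 × 15.999 = 63.996
Sum: 12×12.011 + 1×18.998 + 19×1.008 + 4×15.999 = 246.278 → 246.28 g/mol.

246.28 g/mol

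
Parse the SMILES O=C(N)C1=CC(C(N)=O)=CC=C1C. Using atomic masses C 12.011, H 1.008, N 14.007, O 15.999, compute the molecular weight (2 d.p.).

First, the molecular formula is C9H10N2O2 (counting implicit H from valence).
  C: 9 × 12.011 = 108.099
  H: 10 × 1.008 = 10.080
  N: 2 × 14.007 = 28.014
  O: 2 × 15.999 = 31.998
Sum: 9×12.011 + 10×1.008 + 2×14.007 + 2×15.999 = 178.191 → 178.19 g/mol.

178.19 g/mol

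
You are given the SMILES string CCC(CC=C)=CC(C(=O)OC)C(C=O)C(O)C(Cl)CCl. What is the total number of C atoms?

15

Count every carbon token in the SMILES (each C, including those in ring-closure positions and inside branches).
Carbon count: 15.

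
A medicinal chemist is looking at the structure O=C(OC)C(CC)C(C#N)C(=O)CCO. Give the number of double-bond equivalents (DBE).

Degree of unsaturation = (number of rings) + (number of π bonds).
Ring closures in the SMILES: 0.
π bonds: 2 double bonds (each 1 DoU), 1 triple bond (each 2 DoU) → 4 DoU from unsaturation.
Total DoU = 0 + 4 = 4.

4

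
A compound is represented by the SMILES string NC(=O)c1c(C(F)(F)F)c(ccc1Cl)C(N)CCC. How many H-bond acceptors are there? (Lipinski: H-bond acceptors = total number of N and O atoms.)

3

N atoms: 2; O atoms: 1.
Lipinski HBA = 2 + 1 = 3.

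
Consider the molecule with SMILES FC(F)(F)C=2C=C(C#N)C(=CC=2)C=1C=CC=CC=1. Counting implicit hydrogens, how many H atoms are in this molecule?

Walk through each heavy atom and fill implicit hydrogens from standard valence (C 4, N 3, O 2, S 2, halogen 1):
  atom 1: F (halogen, monovalent) → 0 H
  atom 2: C, bond orders sum to 4 (valence 4) → 0 H
  atom 3: F (halogen, monovalent) → 0 H
  atom 4: F (halogen, monovalent) → 0 H
  atom 5: C, bond orders sum to 4 (valence 4) → 0 H
  atom 6: C, bond orders sum to 3 (valence 4) → 1 H
  atom 7: C, bond orders sum to 4 (valence 4) → 0 H
  atom 8: C, bond orders sum to 4 (valence 4) → 0 H
  atom 9: N, bond orders sum to 3 (valence 3) → 0 H
  atom 10: C, bond orders sum to 4 (valence 4) → 0 H
  atom 11: C, bond orders sum to 3 (valence 4) → 1 H
  atom 12: C, bond orders sum to 3 (valence 4) → 1 H
  atom 13: C, bond orders sum to 4 (valence 4) → 0 H
  atom 14: C, bond orders sum to 3 (valence 4) → 1 H
  atom 15: C, bond orders sum to 3 (valence 4) → 1 H
  atom 16: C, bond orders sum to 3 (valence 4) → 1 H
  atom 17: C, bond orders sum to 3 (valence 4) → 1 H
  atom 18: C, bond orders sum to 3 (valence 4) → 1 H
Total hydrogens: 8.

8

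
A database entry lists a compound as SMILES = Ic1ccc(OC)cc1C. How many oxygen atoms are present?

1

Scan the SMILES for O atoms (remember two-letter symbols like Cl and Br are single atoms).
Oxygen count: 1.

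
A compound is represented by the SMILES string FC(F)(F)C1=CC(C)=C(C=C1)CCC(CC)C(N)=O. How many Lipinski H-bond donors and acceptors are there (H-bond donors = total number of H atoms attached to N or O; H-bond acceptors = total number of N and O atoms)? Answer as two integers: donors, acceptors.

2, 2

Donors: find every N or O and count the H atoms it carries.
  atom 18 (N): bond orders sum to 1 → 2 H
  atom 19 (O): bond orders sum to 2 → 0 H
Lipinski HBD = 2.
Acceptors: N atoms = 1, O atoms = 1 → HBA = 2.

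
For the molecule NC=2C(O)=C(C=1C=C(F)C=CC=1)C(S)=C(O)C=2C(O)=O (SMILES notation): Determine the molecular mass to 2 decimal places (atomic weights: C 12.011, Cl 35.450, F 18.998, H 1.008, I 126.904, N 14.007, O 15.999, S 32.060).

295.28 g/mol

First, the molecular formula is C13H10FNO4S (counting implicit H from valence).
  C: 13 × 12.011 = 156.143
  F: 1 × 18.998 = 18.998
  H: 10 × 1.008 = 10.080
  N: 1 × 14.007 = 14.007
  O: 4 × 15.999 = 63.996
  S: 1 × 32.060 = 32.060
Sum: 13×12.011 + 1×18.998 + 10×1.008 + 1×14.007 + 4×15.999 + 1×32.060 = 295.284 → 295.28 g/mol.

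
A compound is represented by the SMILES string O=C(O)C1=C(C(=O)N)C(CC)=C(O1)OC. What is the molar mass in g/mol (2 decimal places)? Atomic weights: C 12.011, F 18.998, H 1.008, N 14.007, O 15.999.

213.19 g/mol

First, the molecular formula is C9H11NO5 (counting implicit H from valence).
  C: 9 × 12.011 = 108.099
  H: 11 × 1.008 = 11.088
  N: 1 × 14.007 = 14.007
  O: 5 × 15.999 = 79.995
Sum: 9×12.011 + 11×1.008 + 1×14.007 + 5×15.999 = 213.189 → 213.19 g/mol.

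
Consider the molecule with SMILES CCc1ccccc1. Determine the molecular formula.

Walk through each heavy atom and fill implicit hydrogens from standard valence (C 4, N 3, O 2, S 2, halogen 1); for lowercase aromatic atoms, an aromatic c carries 1 H when it has two neighbours and 0 H with three, and aromatic n carries 0 H:
  atom 1: C, bond orders sum to 1 (valence 4) → 3 H
  atom 2: C, bond orders sum to 2 (valence 4) → 2 H
  atom 3: aromatic c, 3 neighbours → 0 H
  atom 4: aromatic c, 2 neighbours → 1 H
  atom 5: aromatic c, 2 neighbours → 1 H
  atom 6: aromatic c, 2 neighbours → 1 H
  atom 7: aromatic c, 2 neighbours → 1 H
  atom 8: aromatic c, 2 neighbours → 1 H
Totals → C:8, H:10.
In Hill order: C8H10.

C8H10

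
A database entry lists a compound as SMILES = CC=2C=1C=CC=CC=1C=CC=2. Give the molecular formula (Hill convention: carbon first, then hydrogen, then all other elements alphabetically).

C11H10

Walk through each heavy atom and fill implicit hydrogens from standard valence (C 4, N 3, O 2, S 2, halogen 1):
  atom 1: C, bond orders sum to 1 (valence 4) → 3 H
  atom 2: C, bond orders sum to 4 (valence 4) → 0 H
  atom 3: C, bond orders sum to 4 (valence 4) → 0 H
  atom 4: C, bond orders sum to 3 (valence 4) → 1 H
  atom 5: C, bond orders sum to 3 (valence 4) → 1 H
  atom 6: C, bond orders sum to 3 (valence 4) → 1 H
  atom 7: C, bond orders sum to 3 (valence 4) → 1 H
  atom 8: C, bond orders sum to 4 (valence 4) → 0 H
  atom 9: C, bond orders sum to 3 (valence 4) → 1 H
  atom 10: C, bond orders sum to 3 (valence 4) → 1 H
  atom 11: C, bond orders sum to 3 (valence 4) → 1 H
Totals → C:11, H:10.
In Hill order: C11H10.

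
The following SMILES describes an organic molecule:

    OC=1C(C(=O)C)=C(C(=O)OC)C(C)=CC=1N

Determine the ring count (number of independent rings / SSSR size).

1

In SMILES, each pair of matching ring-closure digits denotes one ring-closing bond; the number of such bonds equals the number of independent rings.
Ring-closure bonds here: 1.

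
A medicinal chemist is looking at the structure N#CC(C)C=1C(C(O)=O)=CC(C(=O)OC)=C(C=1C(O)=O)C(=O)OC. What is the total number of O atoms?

8

Scan the SMILES for O atoms (remember two-letter symbols like Cl and Br are single atoms).
Oxygen count: 8.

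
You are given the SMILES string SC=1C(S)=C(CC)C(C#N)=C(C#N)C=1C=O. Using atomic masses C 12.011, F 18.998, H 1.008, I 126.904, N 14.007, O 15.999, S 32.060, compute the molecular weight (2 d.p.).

248.32 g/mol

First, the molecular formula is C11H8N2OS2 (counting implicit H from valence).
  C: 11 × 12.011 = 132.121
  H: 8 × 1.008 = 8.064
  N: 2 × 14.007 = 28.014
  O: 1 × 15.999 = 15.999
  S: 2 × 32.060 = 64.120
Sum: 11×12.011 + 8×1.008 + 2×14.007 + 1×15.999 + 2×32.060 = 248.318 → 248.32 g/mol.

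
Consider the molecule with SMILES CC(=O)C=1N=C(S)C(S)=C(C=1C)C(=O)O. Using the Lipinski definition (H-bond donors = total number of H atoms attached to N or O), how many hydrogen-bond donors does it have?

Donors: find every N or O and count the H atoms it carries.
  atom 3 (O): bond orders sum to 2 → 0 H
  atom 5 (N): bond orders sum to 3 → 0 H
  atom 14 (O): bond orders sum to 2 → 0 H
  atom 15 (O): bond orders sum to 1 → 1 H
Lipinski HBD = 1.

1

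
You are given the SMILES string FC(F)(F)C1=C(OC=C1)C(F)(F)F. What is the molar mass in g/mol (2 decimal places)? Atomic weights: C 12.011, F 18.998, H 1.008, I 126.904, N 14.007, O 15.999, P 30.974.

First, the molecular formula is C6H2F6O (counting implicit H from valence).
  C: 6 × 12.011 = 72.066
  F: 6 × 18.998 = 113.988
  H: 2 × 1.008 = 2.016
  O: 1 × 15.999 = 15.999
Sum: 6×12.011 + 6×18.998 + 2×1.008 + 1×15.999 = 204.069 → 204.07 g/mol.

204.07 g/mol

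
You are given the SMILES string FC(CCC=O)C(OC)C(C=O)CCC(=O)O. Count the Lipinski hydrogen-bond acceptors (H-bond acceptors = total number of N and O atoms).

N atoms: 0; O atoms: 5.
Lipinski HBA = 0 + 5 = 5.

5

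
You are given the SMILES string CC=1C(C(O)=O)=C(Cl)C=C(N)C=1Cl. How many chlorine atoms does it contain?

Scan the SMILES for Cl atoms (remember two-letter symbols like Cl and Br are single atoms).
Chlorine count: 2.

2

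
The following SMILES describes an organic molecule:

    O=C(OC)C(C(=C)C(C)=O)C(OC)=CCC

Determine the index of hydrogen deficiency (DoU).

Degree of unsaturation = (number of rings) + (number of π bonds).
Ring closures in the SMILES: 0.
π bonds: 4 double bonds (each 1 DoU) → 4 DoU from unsaturation.
Total DoU = 0 + 4 = 4.

4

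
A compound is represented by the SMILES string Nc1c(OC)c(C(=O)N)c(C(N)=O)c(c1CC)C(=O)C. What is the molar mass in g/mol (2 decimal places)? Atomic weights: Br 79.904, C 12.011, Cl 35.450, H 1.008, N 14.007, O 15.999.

279.30 g/mol

First, the molecular formula is C13H17N3O4 (counting implicit H from valence).
  C: 13 × 12.011 = 156.143
  H: 17 × 1.008 = 17.136
  N: 3 × 14.007 = 42.021
  O: 4 × 15.999 = 63.996
Sum: 13×12.011 + 17×1.008 + 3×14.007 + 4×15.999 = 279.296 → 279.30 g/mol.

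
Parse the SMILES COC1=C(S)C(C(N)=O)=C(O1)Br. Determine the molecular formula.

C6H6BrNO3S

Walk through each heavy atom and fill implicit hydrogens from standard valence (C 4, N 3, O 2, S 2, halogen 1):
  atom 1: C, bond orders sum to 1 (valence 4) → 3 H
  atom 2: O, bond orders sum to 2 (valence 2) → 0 H
  atom 3: C, bond orders sum to 4 (valence 4) → 0 H
  atom 4: C, bond orders sum to 4 (valence 4) → 0 H
  atom 5: S, bond orders sum to 1 (valence 2) → 1 H
  atom 6: C, bond orders sum to 4 (valence 4) → 0 H
  atom 7: C, bond orders sum to 4 (valence 4) → 0 H
  atom 8: N, bond orders sum to 1 (valence 3) → 2 H
  atom 9: O, bond orders sum to 2 (valence 2) → 0 H
  atom 10: C, bond orders sum to 4 (valence 4) → 0 H
  atom 11: O, bond orders sum to 2 (valence 2) → 0 H
  atom 12: Br (halogen, monovalent) → 0 H
Totals → C:6, H:6, Br:1, N:1, O:3, S:1.
In Hill order: C6H6BrNO3S.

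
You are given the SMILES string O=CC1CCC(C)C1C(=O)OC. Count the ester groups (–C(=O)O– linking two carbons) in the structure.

1

The ester motif appears at heavy-atom position 9 in the SMILES.
Other groups present: 1 aldehyde.
Ester count: 1.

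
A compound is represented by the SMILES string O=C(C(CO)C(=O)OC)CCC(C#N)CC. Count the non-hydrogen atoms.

Every atom symbol written in the SMILES (organic subset) is one heavy atom; implicit H are not written.
Heavy atoms by element → C:11, N:1, O:4.
Total: 16.

16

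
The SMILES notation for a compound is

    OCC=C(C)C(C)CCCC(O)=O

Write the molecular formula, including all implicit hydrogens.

C10H18O3

Walk through each heavy atom and fill implicit hydrogens from standard valence (C 4, N 3, O 2, S 2, halogen 1):
  atom 1: O, bond orders sum to 1 (valence 2) → 1 H
  atom 2: C, bond orders sum to 2 (valence 4) → 2 H
  atom 3: C, bond orders sum to 3 (valence 4) → 1 H
  atom 4: C, bond orders sum to 4 (valence 4) → 0 H
  atom 5: C, bond orders sum to 1 (valence 4) → 3 H
  atom 6: C, bond orders sum to 3 (valence 4) → 1 H
  atom 7: C, bond orders sum to 1 (valence 4) → 3 H
  atom 8: C, bond orders sum to 2 (valence 4) → 2 H
  atom 9: C, bond orders sum to 2 (valence 4) → 2 H
  atom 10: C, bond orders sum to 2 (valence 4) → 2 H
  atom 11: C, bond orders sum to 4 (valence 4) → 0 H
  atom 12: O, bond orders sum to 1 (valence 2) → 1 H
  atom 13: O, bond orders sum to 2 (valence 2) → 0 H
Totals → C:10, H:18, O:3.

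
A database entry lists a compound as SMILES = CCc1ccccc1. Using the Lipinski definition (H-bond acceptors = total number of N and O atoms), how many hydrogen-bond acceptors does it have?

N atoms: 0; O atoms: 0.
Lipinski HBA = 0 + 0 = 0.

0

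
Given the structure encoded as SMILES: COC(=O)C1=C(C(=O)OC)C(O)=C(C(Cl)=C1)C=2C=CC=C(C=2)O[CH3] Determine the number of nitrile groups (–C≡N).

Scan the SMILES for the nitrile motif — none present.
Groups that are present: 2 ester, 1 ether, 1 hydroxyl.

0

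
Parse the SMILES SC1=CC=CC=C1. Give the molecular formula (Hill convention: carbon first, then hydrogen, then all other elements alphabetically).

C6H6S

Walk through each heavy atom and fill implicit hydrogens from standard valence (C 4, N 3, O 2, S 2, halogen 1):
  atom 1: S, bond orders sum to 1 (valence 2) → 1 H
  atom 2: C, bond orders sum to 4 (valence 4) → 0 H
  atom 3: C, bond orders sum to 3 (valence 4) → 1 H
  atom 4: C, bond orders sum to 3 (valence 4) → 1 H
  atom 5: C, bond orders sum to 3 (valence 4) → 1 H
  atom 6: C, bond orders sum to 3 (valence 4) → 1 H
  atom 7: C, bond orders sum to 3 (valence 4) → 1 H
Totals → C:6, H:6, S:1.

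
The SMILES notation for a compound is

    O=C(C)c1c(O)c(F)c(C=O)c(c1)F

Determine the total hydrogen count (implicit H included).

Walk through each heavy atom and fill implicit hydrogens from standard valence (C 4, N 3, O 2, S 2, halogen 1); for lowercase aromatic atoms, an aromatic c carries 1 H when it has two neighbours and 0 H with three, and aromatic n carries 0 H:
  atom 1: O, bond orders sum to 2 (valence 2) → 0 H
  atom 2: C, bond orders sum to 4 (valence 4) → 0 H
  atom 3: C, bond orders sum to 1 (valence 4) → 3 H
  atom 4: aromatic c, 3 neighbours → 0 H
  atom 5: aromatic c, 3 neighbours → 0 H
  atom 6: O, bond orders sum to 1 (valence 2) → 1 H
  atom 7: aromatic c, 3 neighbours → 0 H
  atom 8: F (halogen, monovalent) → 0 H
  atom 9: aromatic c, 3 neighbours → 0 H
  atom 10: C, bond orders sum to 3 (valence 4) → 1 H
  atom 11: O, bond orders sum to 2 (valence 2) → 0 H
  atom 12: aromatic c, 3 neighbours → 0 H
  atom 13: aromatic c, 2 neighbours → 1 H
  atom 14: F (halogen, monovalent) → 0 H
Total hydrogens: 6.

6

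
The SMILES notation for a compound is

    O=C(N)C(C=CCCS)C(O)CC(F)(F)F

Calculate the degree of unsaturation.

2

Degree of unsaturation = (number of rings) + (number of π bonds).
Ring closures in the SMILES: 0.
π bonds: 2 double bonds (each 1 DoU) → 2 DoU from unsaturation.
Total DoU = 0 + 2 = 2.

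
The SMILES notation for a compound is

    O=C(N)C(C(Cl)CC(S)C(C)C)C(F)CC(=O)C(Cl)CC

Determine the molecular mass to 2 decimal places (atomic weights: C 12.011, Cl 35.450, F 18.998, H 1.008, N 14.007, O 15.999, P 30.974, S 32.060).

First, the molecular formula is C14H24Cl2FNO2S (counting implicit H from valence).
  C: 14 × 12.011 = 168.154
  Cl: 2 × 35.450 = 70.900
  F: 1 × 18.998 = 18.998
  H: 24 × 1.008 = 24.192
  N: 1 × 14.007 = 14.007
  O: 2 × 15.999 = 31.998
  S: 1 × 32.060 = 32.060
Sum: 14×12.011 + 2×35.450 + 1×18.998 + 24×1.008 + 1×14.007 + 2×15.999 + 1×32.060 = 360.309 → 360.31 g/mol.

360.31 g/mol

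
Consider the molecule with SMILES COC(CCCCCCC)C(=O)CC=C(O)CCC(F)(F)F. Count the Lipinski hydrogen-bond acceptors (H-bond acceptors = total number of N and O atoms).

N atoms: 0; O atoms: 3.
Lipinski HBA = 0 + 3 = 3.

3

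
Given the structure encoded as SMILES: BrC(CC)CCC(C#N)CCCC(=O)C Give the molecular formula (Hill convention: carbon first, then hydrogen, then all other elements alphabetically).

C12H20BrNO

Walk through each heavy atom and fill implicit hydrogens from standard valence (C 4, N 3, O 2, S 2, halogen 1):
  atom 1: Br (halogen, monovalent) → 0 H
  atom 2: C, bond orders sum to 3 (valence 4) → 1 H
  atom 3: C, bond orders sum to 2 (valence 4) → 2 H
  atom 4: C, bond orders sum to 1 (valence 4) → 3 H
  atom 5: C, bond orders sum to 2 (valence 4) → 2 H
  atom 6: C, bond orders sum to 2 (valence 4) → 2 H
  atom 7: C, bond orders sum to 3 (valence 4) → 1 H
  atom 8: C, bond orders sum to 4 (valence 4) → 0 H
  atom 9: N, bond orders sum to 3 (valence 3) → 0 H
  atom 10: C, bond orders sum to 2 (valence 4) → 2 H
  atom 11: C, bond orders sum to 2 (valence 4) → 2 H
  atom 12: C, bond orders sum to 2 (valence 4) → 2 H
  atom 13: C, bond orders sum to 4 (valence 4) → 0 H
  atom 14: O, bond orders sum to 2 (valence 2) → 0 H
  atom 15: C, bond orders sum to 1 (valence 4) → 3 H
Totals → C:12, H:20, Br:1, N:1, O:1.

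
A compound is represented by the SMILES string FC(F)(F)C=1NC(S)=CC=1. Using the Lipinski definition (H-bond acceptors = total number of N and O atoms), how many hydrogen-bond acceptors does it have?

1

N atoms: 1; O atoms: 0.
Lipinski HBA = 1 + 0 = 1.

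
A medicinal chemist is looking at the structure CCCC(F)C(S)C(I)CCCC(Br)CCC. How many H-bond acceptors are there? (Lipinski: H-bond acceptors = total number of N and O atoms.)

0

N atoms: 0; O atoms: 0.
Lipinski HBA = 0 + 0 = 0.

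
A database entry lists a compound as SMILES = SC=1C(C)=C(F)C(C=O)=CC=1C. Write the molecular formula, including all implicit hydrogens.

Walk through each heavy atom and fill implicit hydrogens from standard valence (C 4, N 3, O 2, S 2, halogen 1):
  atom 1: S, bond orders sum to 1 (valence 2) → 1 H
  atom 2: C, bond orders sum to 4 (valence 4) → 0 H
  atom 3: C, bond orders sum to 4 (valence 4) → 0 H
  atom 4: C, bond orders sum to 1 (valence 4) → 3 H
  atom 5: C, bond orders sum to 4 (valence 4) → 0 H
  atom 6: F (halogen, monovalent) → 0 H
  atom 7: C, bond orders sum to 4 (valence 4) → 0 H
  atom 8: C, bond orders sum to 3 (valence 4) → 1 H
  atom 9: O, bond orders sum to 2 (valence 2) → 0 H
  atom 10: C, bond orders sum to 3 (valence 4) → 1 H
  atom 11: C, bond orders sum to 4 (valence 4) → 0 H
  atom 12: C, bond orders sum to 1 (valence 4) → 3 H
Totals → C:9, H:9, F:1, O:1, S:1.
In Hill order: C9H9FOS.

C9H9FOS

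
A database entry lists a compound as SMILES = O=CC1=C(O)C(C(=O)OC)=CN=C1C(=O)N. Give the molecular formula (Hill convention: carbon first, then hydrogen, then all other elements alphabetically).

C9H8N2O5

Walk through each heavy atom and fill implicit hydrogens from standard valence (C 4, N 3, O 2, S 2, halogen 1):
  atom 1: O, bond orders sum to 2 (valence 2) → 0 H
  atom 2: C, bond orders sum to 3 (valence 4) → 1 H
  atom 3: C, bond orders sum to 4 (valence 4) → 0 H
  atom 4: C, bond orders sum to 4 (valence 4) → 0 H
  atom 5: O, bond orders sum to 1 (valence 2) → 1 H
  atom 6: C, bond orders sum to 4 (valence 4) → 0 H
  atom 7: C, bond orders sum to 4 (valence 4) → 0 H
  atom 8: O, bond orders sum to 2 (valence 2) → 0 H
  atom 9: O, bond orders sum to 2 (valence 2) → 0 H
  atom 10: C, bond orders sum to 1 (valence 4) → 3 H
  atom 11: C, bond orders sum to 3 (valence 4) → 1 H
  atom 12: N, bond orders sum to 3 (valence 3) → 0 H
  atom 13: C, bond orders sum to 4 (valence 4) → 0 H
  atom 14: C, bond orders sum to 4 (valence 4) → 0 H
  atom 15: O, bond orders sum to 2 (valence 2) → 0 H
  atom 16: N, bond orders sum to 1 (valence 3) → 2 H
Totals → C:9, H:8, N:2, O:5.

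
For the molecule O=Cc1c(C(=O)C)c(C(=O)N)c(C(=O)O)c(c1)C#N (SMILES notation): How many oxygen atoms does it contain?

5

Scan the SMILES for O atoms (remember two-letter symbols like Cl and Br are single atoms).
Oxygen count: 5.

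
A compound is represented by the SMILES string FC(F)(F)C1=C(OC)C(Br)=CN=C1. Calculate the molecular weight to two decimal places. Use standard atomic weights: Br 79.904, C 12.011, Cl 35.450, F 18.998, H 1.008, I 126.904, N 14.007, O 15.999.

256.02 g/mol

First, the molecular formula is C7H5BrF3NO (counting implicit H from valence).
  Br: 1 × 79.904 = 79.904
  C: 7 × 12.011 = 84.077
  F: 3 × 18.998 = 56.994
  H: 5 × 1.008 = 5.040
  N: 1 × 14.007 = 14.007
  O: 1 × 15.999 = 15.999
Sum: 1×79.904 + 7×12.011 + 3×18.998 + 5×1.008 + 1×14.007 + 1×15.999 = 256.021 → 256.02 g/mol.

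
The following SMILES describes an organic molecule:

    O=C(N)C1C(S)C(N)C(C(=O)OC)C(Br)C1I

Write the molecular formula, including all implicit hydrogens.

Walk through each heavy atom and fill implicit hydrogens from standard valence (C 4, N 3, O 2, S 2, halogen 1):
  atom 1: O, bond orders sum to 2 (valence 2) → 0 H
  atom 2: C, bond orders sum to 4 (valence 4) → 0 H
  atom 3: N, bond orders sum to 1 (valence 3) → 2 H
  atom 4: C, bond orders sum to 3 (valence 4) → 1 H
  atom 5: C, bond orders sum to 3 (valence 4) → 1 H
  atom 6: S, bond orders sum to 1 (valence 2) → 1 H
  atom 7: C, bond orders sum to 3 (valence 4) → 1 H
  atom 8: N, bond orders sum to 1 (valence 3) → 2 H
  atom 9: C, bond orders sum to 3 (valence 4) → 1 H
  atom 10: C, bond orders sum to 4 (valence 4) → 0 H
  atom 11: O, bond orders sum to 2 (valence 2) → 0 H
  atom 12: O, bond orders sum to 2 (valence 2) → 0 H
  atom 13: C, bond orders sum to 1 (valence 4) → 3 H
  atom 14: C, bond orders sum to 3 (valence 4) → 1 H
  atom 15: Br (halogen, monovalent) → 0 H
  atom 16: C, bond orders sum to 3 (valence 4) → 1 H
  atom 17: I (halogen, monovalent) → 0 H
Totals → C:9, H:14, Br:1, I:1, N:2, O:3, S:1.

C9H14BrIN2O3S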